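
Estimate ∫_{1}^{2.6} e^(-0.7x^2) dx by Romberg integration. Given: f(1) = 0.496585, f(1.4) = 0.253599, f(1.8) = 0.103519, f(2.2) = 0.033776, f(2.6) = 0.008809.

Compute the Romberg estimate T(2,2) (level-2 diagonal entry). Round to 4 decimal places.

T(0,0) (trapezoid, 1 panel, h=1.6000): 0.404315
T(1,0) (trapezoid, 2 panels, h=0.8000): 0.284973
T(2,0) (trapezoid, 4 panels, h=0.4000): 0.257436
T(1,1) = 0.284973 + (0.284973 − 0.404315)/3 = 0.245192
T(2,1) = 0.257436 + (0.257436 − 0.284973)/3 = 0.248257
T(2,2) = 0.248257 + (0.248257 − 0.245192)/15 = 0.248461

0.2485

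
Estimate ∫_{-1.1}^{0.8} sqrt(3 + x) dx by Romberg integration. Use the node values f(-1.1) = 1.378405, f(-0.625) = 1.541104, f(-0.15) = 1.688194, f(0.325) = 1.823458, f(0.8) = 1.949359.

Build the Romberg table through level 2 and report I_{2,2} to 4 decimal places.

I_{0,0} (trapezoid, 1 panel, h=1.9000): 3.161376
I_{1,0} (trapezoid, 2 panels, h=0.9500): 3.184472
I_{2,0} (trapezoid, 4 panels, h=0.4750): 3.190403
I_{1,1} = 3.184472 + (3.184472 − 3.161376)/3 = 3.192171
I_{2,1} = 3.190403 + (3.190403 − 3.184472)/3 = 3.192380
I_{2,2} = 3.192380 + (3.192380 − 3.192171)/15 = 3.192394

3.1924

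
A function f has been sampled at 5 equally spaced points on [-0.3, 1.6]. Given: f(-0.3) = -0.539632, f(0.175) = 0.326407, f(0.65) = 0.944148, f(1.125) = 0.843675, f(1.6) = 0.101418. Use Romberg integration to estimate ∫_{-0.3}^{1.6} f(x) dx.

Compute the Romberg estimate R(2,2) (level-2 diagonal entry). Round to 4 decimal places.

R(0,0) (trapezoid, 1 panel, h=1.9000): -0.416303
R(1,0) (trapezoid, 2 panels, h=0.9500): 0.688789
R(2,0) (trapezoid, 4 panels, h=0.4750): 0.900183
R(1,1) = 0.688789 + (0.688789 − (-0.416303))/3 = 1.057153
R(2,1) = 0.900183 + (0.900183 − 0.688789)/3 = 0.970648
R(2,2) = 0.970648 + (0.970648 − 1.057153)/15 = 0.964881

0.9649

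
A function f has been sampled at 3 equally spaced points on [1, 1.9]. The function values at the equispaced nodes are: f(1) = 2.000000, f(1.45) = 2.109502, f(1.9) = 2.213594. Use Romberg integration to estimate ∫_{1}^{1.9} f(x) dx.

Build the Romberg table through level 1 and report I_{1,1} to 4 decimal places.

I_{0,0} (trapezoid, 1 panel, h=0.9000): 1.896117
I_{1,0} (trapezoid, 2 panels, h=0.4500): 1.897335
I_{1,1} = 1.897335 + (1.897335 − 1.896117)/3 = 1.897741

1.8977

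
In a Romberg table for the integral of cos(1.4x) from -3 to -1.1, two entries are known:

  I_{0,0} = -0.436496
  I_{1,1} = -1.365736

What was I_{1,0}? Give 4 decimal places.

-1.1334

From I_{1,1} = (4·I_{1,0} − I_{0,0})/3, solve for I_{1,0}:
4·I_{1,0} = 3·(-1.365736) + (-0.436496) = -4.533704
I_{1,0} = -1.133426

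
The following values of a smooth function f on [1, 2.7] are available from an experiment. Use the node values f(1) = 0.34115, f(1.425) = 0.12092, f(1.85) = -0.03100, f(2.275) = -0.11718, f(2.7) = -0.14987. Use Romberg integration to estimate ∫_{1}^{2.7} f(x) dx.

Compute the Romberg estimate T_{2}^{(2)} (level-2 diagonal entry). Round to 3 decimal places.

0.021

T_{0}^{(0)} (trapezoid, 1 panel, h=1.7000): 0.16259
T_{1}^{(0)} (trapezoid, 2 panels, h=0.8500): 0.05494
T_{2}^{(0)} (trapezoid, 4 panels, h=0.4250): 0.02906
T_{1}^{(1)} = 0.05494 + (0.05494 − 0.16259)/3 = 0.01906
T_{2}^{(1)} = 0.02906 + (0.02906 − 0.05494)/3 = 0.02043
T_{2}^{(2)} = 0.02043 + (0.02043 − 0.01906)/15 = 0.02052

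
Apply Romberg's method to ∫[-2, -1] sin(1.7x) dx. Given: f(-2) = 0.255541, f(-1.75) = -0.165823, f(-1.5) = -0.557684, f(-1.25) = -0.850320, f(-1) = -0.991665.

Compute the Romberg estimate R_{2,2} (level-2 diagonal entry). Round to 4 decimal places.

-0.4929

R_{0,0} (trapezoid, 1 panel, h=1.0000): -0.368062
R_{1,0} (trapezoid, 2 panels, h=0.5000): -0.462873
R_{2,0} (trapezoid, 4 panels, h=0.2500): -0.485472
R_{1,1} = -0.462873 + (-0.462873 − (-0.368062))/3 = -0.494477
R_{2,1} = -0.485472 + (-0.485472 − (-0.462873))/3 = -0.493005
R_{2,2} = -0.493005 + (-0.493005 − (-0.494477))/15 = -0.492907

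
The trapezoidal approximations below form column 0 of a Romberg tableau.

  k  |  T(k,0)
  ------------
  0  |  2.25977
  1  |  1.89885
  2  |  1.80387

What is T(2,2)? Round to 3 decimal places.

T(1,1) = 1.89885 + (1.89885 − 2.25977)/3 = 1.77854
T(2,1) = 1.80387 + (1.80387 − 1.89885)/3 = 1.77221
T(2,2) = (16·1.77221 − 1.77854) / 15 = 1.77179

1.772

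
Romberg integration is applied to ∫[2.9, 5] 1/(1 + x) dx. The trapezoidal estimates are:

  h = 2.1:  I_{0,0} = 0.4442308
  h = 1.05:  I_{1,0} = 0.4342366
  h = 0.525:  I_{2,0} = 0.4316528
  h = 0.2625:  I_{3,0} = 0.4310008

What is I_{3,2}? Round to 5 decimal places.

I_{2,1} = 0.4316528 + (0.4316528 − 0.4342366)/3 = 0.4307915
I_{3,1} = 0.4310008 + (0.4310008 − 0.4316528)/3 = 0.4307835
I_{3,2} = (16·0.4307835 − 0.4307915) / 15 = 0.4307830

0.43078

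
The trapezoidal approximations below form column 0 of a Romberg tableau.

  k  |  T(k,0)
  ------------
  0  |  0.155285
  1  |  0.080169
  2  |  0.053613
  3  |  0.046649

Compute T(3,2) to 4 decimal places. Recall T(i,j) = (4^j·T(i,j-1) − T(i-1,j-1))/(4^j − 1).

0.0443

T(2,1) = 0.053613 + (0.053613 − 0.080169)/3 = 0.044761
T(3,1) = (4·0.046649 − 0.053613) / 3 = 0.044328
T(3,2) = 0.044328 + (0.044328 − 0.044761)/15 = 0.044299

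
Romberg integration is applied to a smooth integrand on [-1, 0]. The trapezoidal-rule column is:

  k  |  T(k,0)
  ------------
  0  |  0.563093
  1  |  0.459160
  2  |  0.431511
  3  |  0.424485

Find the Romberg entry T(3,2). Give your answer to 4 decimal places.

Richardson extrapolation on the trapezoidal column (denominator 4−1=3):
T(2,1) = 0.431511 + (0.431511 − 0.459160)/3 = 0.422295
T(3,1) = 0.424485 + (0.424485 − 0.431511)/3 = 0.422143
T(3,2) = 0.422143 + (0.422143 − 0.422295)/15 = 0.422133

0.4221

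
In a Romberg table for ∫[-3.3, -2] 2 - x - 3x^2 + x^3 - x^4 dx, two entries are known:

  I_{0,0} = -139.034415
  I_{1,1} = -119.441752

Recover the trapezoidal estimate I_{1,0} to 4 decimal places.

From I_{1,1} = (4·I_{1,0} − I_{0,0})/3, solve for I_{1,0}:
4·I_{1,0} = 3·(-119.441752) + (-139.034415) = -497.359671
I_{1,0} = -124.339918

-124.3399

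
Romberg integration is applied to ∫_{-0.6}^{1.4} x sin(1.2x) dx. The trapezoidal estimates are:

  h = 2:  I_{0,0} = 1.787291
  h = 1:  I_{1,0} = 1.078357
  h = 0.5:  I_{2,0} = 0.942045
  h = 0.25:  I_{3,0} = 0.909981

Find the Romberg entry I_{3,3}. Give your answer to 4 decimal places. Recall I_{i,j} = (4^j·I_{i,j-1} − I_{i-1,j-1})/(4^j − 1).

0.8995

I_{1,1} = (4·1.078357 − 1.787291) / 3 = 0.842046
I_{2,1} = (4·0.942045 − 1.078357) / 3 = 0.896608
I_{3,1} = 0.909981 + (0.909981 − 0.942045)/3 = 0.899293
I_{2,2} = (16·0.896608 − 0.842046) / 15 = 0.900245
I_{3,2} = 0.899293 + (0.899293 − 0.896608)/15 = 0.899472
I_{3,3} = 0.899472 + (0.899472 − 0.900245)/63 = 0.899460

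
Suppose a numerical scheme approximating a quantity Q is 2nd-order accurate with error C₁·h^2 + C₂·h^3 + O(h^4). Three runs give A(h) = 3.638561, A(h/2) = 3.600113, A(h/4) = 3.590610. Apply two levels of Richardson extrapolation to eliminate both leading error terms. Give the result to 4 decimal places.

3.5875

First eliminate the h^2 term (factor 2^2 = 4):
  B₁ = (4·3.600113 − 3.638561)/3 = 3.587297
  B₂ = (4·3.590610 − 3.600113)/3 = 3.587442
Then eliminate the h^3 term (factor 2^3 = 8):
  (8·3.587442 − 3.587297)/7 = 3.587463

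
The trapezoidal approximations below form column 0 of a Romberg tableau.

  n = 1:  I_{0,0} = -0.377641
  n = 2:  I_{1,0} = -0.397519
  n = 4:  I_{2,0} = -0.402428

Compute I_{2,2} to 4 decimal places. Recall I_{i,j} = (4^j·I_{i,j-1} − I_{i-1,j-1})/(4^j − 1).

-0.4041

Richardson extrapolation on the trapezoidal column (denominator 4−1=3):
I_{1,1} = -0.397519 + (-0.397519 − (-0.377641))/3 = -0.404145
I_{2,1} = -0.402428 + (-0.402428 − (-0.397519))/3 = -0.404064
I_{2,2} = (16·(-0.404064) − (-0.404145)) / 15 = -0.404059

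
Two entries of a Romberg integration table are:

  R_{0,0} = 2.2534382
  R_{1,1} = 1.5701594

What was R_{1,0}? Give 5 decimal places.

1.74098

From R_{1,1} = (4·R_{1,0} − R_{0,0})/3, solve for R_{1,0}:
4·R_{1,0} = 3·1.5701594 + 2.2534382 = 6.9639164
R_{1,0} = 1.7409791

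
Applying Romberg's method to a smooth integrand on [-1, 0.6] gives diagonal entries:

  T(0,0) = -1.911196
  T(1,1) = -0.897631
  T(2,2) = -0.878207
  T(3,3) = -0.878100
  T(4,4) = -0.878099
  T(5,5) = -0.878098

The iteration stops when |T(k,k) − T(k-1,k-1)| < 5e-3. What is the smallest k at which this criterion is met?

|T(1,1) − T(0,0)| = 1.013565 ≥ 5e-3
|T(2,2) − T(1,1)| = 0.019424 ≥ 5e-3
|T(3,3) − T(2,2)| = 0.000107 < 5e-3

k = 3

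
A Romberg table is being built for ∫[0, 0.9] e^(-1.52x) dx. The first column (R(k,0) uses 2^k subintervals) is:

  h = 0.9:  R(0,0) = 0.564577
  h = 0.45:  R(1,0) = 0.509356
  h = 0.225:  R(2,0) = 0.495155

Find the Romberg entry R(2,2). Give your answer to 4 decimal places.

R(1,1) = (4·0.509356 − 0.564577) / 3 = 0.490949
R(2,1) = (4·0.495155 − 0.509356) / 3 = 0.490421
R(2,2) = 0.490421 + (0.490421 − 0.490949)/15 = 0.490386
(Column j=1 coincides with Simpson's rule on the same nodes.)

0.4904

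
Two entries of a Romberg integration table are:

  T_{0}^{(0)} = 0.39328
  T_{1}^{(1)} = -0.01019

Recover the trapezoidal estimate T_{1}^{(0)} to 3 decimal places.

From T_{1}^{(1)} = (4·T_{1}^{(0)} − T_{0}^{(0)})/3, solve for T_{1}^{(0)}:
4·T_{1}^{(0)} = 3·(-0.01019) + 0.39328 = 0.36271
T_{1}^{(0)} = 0.09068

0.091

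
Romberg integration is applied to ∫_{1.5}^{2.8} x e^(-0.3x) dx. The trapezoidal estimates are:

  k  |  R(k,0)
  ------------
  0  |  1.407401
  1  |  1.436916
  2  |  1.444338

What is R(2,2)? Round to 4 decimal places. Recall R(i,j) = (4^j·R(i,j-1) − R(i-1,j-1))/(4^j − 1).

1.4468

R(1,1) = 1.436916 + (1.436916 − 1.407401)/3 = 1.446754
R(2,1) = 1.444338 + (1.444338 − 1.436916)/3 = 1.446812
R(2,2) = 1.446812 + (1.446812 − 1.446754)/15 = 1.446816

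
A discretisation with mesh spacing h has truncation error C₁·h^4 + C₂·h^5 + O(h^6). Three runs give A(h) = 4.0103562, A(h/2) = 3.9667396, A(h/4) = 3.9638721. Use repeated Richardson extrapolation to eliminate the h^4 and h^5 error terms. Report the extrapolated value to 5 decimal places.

3.96368

First eliminate the h^4 term (factor 2^4 = 16):
  B₁ = (16·3.9667396 − 4.0103562)/15 = 3.9638318
  B₂ = (16·3.9638721 − 3.9667396)/15 = 3.9636809
Then eliminate the h^5 term (factor 2^5 = 32):
  (32·3.9636809 − 3.9638318)/31 = 3.9636760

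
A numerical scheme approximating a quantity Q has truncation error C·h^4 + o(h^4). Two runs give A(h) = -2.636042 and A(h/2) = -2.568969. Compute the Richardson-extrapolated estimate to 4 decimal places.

The leading error scales as h^4; refining by a factor of 2 reduces it by 2^4 = 16.
Extrapolated value = (16·A(h/2) − A(h)) / (16 − 1)
= (16·(-2.568969) − (-2.636042)) / 15
= -38.467462 / 15 = -2.564497

-2.5645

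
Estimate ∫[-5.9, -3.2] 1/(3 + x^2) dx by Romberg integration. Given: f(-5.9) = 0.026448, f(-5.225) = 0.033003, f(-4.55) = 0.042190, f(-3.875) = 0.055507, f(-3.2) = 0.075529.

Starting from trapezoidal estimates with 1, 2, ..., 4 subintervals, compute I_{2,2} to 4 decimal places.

0.1216

I_{0,0} (trapezoid, 1 panel, h=2.7000): 0.137669
I_{1,0} (trapezoid, 2 panels, h=1.3500): 0.125791
I_{2,0} (trapezoid, 4 panels, h=0.6750): 0.122640
I_{1,1} = 0.125791 + (0.125791 − 0.137669)/3 = 0.121832
I_{2,1} = 0.122640 + (0.122640 − 0.125791)/3 = 0.121590
I_{2,2} = 0.121590 + (0.121590 − 0.121832)/15 = 0.121574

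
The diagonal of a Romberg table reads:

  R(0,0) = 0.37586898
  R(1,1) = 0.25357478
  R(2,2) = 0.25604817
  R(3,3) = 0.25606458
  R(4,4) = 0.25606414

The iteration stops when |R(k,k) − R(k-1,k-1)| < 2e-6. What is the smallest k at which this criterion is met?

k = 4

|R(1,1) − R(0,0)| = 0.12229420 ≥ 2e-6
|R(2,2) − R(1,1)| = 0.00247339 ≥ 2e-6
|R(3,3) − R(2,2)| = 0.00001641 ≥ 2e-6
|R(4,4) − R(3,3)| = 0.00000044 < 2e-6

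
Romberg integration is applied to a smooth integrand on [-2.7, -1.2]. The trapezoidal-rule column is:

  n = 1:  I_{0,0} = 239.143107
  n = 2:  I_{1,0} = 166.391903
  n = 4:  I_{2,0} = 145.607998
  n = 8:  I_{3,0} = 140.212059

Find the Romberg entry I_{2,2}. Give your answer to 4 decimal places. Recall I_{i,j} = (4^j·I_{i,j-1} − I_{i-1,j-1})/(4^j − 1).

138.4493

I_{1,1} = (4·166.391903 − 239.143107) / 3 = 142.141502
I_{2,1} = 145.607998 + (145.607998 − 166.391903)/3 = 138.680030
I_{2,2} = (16·138.680030 − 142.141502) / 15 = 138.449265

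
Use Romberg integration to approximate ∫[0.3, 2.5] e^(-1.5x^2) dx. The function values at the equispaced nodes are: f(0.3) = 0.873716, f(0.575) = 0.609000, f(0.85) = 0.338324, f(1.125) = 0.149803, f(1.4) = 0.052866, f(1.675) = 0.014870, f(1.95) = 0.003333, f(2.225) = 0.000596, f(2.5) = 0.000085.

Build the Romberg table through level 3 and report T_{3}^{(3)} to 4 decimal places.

T_{0}^{(0)} (trapezoid, 1 panel, h=2.2000): 0.961181
T_{1}^{(0)} (trapezoid, 2 panels, h=1.1000): 0.538743
T_{2}^{(0)} (trapezoid, 4 panels, h=0.5500): 0.457283
T_{3}^{(0)} (trapezoid, 8 panels, h=0.2750): 0.441565
T_{1}^{(1)} = 0.538743 + (0.538743 − 0.961181)/3 = 0.397930
T_{2}^{(1)} = 0.457283 + (0.457283 − 0.538743)/3 = 0.430130
T_{3}^{(1)} = 0.441565 + (0.441565 − 0.457283)/3 = 0.436326
T_{2}^{(2)} = 0.430130 + (0.430130 − 0.397930)/15 = 0.432277
T_{3}^{(2)} = 0.436326 + (0.436326 − 0.430130)/15 = 0.436739
T_{3}^{(3)} = 0.436739 + (0.436739 − 0.432277)/63 = 0.436810

0.4368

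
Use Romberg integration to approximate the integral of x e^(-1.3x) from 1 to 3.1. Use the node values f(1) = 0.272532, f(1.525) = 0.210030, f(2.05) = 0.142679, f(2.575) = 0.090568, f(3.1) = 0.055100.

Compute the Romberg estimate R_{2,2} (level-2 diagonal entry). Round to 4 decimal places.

0.3179

R_{0,0} (trapezoid, 1 panel, h=2.1000): 0.344014
R_{1,0} (trapezoid, 2 panels, h=1.0500): 0.321820
R_{2,0} (trapezoid, 4 panels, h=0.5250): 0.318724
R_{1,1} = 0.321820 + (0.321820 − 0.344014)/3 = 0.314422
R_{2,1} = 0.318724 + (0.318724 − 0.321820)/3 = 0.317692
R_{2,2} = 0.317692 + (0.317692 − 0.314422)/15 = 0.317910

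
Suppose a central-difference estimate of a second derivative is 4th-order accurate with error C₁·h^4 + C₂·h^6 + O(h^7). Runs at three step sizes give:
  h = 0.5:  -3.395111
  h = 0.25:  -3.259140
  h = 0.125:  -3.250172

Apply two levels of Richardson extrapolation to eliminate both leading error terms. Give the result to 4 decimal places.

First eliminate the h^4 term (factor 2^4 = 16):
  B₁ = (16·(-3.259140) − (-3.395111))/15 = -3.250075
  B₂ = (16·(-3.250172) − (-3.259140))/15 = -3.249574
Then eliminate the h^6 term (factor 2^6 = 64):
  (64·(-3.249574) − (-3.250075))/63 = -3.249566

-3.2496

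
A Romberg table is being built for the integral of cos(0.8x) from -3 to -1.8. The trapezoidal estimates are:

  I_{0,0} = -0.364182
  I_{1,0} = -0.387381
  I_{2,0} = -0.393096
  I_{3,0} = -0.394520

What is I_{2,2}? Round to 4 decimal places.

-0.3950

Richardson extrapolation on the trapezoidal column (denominator 4−1=3):
I_{1,1} = (4·(-0.387381) − (-0.364182)) / 3 = -0.395114
I_{2,1} = (4·(-0.393096) − (-0.387381)) / 3 = -0.395001
I_{2,2} = -0.395001 + (-0.395001 − (-0.395114))/15 = -0.394993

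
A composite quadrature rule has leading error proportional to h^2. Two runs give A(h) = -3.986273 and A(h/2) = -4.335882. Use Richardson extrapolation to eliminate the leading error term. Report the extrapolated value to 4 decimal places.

The leading error scales as h^2; refining by a factor of 2 reduces it by 2^2 = 4.
Extrapolated value = (4·A(h/2) − A(h)) / (4 − 1)
= (4·(-4.335882) − (-3.986273)) / 3
= -13.357255 / 3 = -4.452418

-4.4524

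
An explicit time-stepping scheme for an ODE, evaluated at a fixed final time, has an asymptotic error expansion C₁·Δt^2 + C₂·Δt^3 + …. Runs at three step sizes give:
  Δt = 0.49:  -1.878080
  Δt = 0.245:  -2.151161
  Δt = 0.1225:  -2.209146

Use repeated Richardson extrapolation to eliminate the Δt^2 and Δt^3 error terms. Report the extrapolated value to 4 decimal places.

First eliminate the Δt^2 term (factor 2^2 = 4):
  B₁ = (4·(-2.151161) − (-1.878080))/3 = -2.242188
  B₂ = (4·(-2.209146) − (-2.151161))/3 = -2.228474
Then eliminate the Δt^3 term (factor 2^3 = 8):
  (8·(-2.228474) − (-2.242188))/7 = -2.226515

-2.2265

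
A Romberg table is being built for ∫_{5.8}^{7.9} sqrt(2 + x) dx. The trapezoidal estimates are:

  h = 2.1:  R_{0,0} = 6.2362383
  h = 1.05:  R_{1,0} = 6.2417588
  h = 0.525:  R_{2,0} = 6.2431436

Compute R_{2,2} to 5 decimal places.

Richardson extrapolation on the trapezoidal column (denominator 4−1=3):
R_{1,1} = (4·6.2417588 − 6.2362383) / 3 = 6.2435990
R_{2,1} = 6.2431436 + (6.2431436 − 6.2417588)/3 = 6.2436052
R_{2,2} = 6.2436052 + (6.2436052 − 6.2435990)/15 = 6.2436056

6.24361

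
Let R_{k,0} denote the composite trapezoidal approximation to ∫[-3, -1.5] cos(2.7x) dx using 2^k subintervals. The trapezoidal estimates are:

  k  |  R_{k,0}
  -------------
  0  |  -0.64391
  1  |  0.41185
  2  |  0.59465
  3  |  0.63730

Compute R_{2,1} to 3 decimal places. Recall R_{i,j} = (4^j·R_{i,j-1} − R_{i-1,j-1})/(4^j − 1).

Richardson extrapolation on the trapezoidal column (denominator 4−1=3):
R_{2,1} = 0.59465 + (0.59465 − 0.41185)/3 = 0.65558

0.656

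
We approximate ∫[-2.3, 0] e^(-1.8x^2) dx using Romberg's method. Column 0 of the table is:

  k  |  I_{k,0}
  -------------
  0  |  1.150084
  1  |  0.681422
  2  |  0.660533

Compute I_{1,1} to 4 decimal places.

0.5252

Richardson extrapolation on the trapezoidal column (denominator 4−1=3):
I_{1,1} = (4·0.681422 − 1.150084) / 3 = 0.525201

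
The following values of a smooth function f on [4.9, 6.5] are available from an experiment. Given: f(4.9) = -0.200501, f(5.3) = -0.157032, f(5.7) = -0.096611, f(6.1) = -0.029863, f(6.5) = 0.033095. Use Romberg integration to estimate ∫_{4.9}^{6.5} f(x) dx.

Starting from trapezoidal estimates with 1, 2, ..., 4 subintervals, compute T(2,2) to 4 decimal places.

T(0,0) (trapezoid, 1 panel, h=1.6000): -0.133925
T(1,0) (trapezoid, 2 panels, h=0.8000): -0.144251
T(2,0) (trapezoid, 4 panels, h=0.4000): -0.146884
T(1,1) = -0.144251 + (-0.144251 − (-0.133925))/3 = -0.147693
T(2,1) = -0.146884 + (-0.146884 − (-0.144251))/3 = -0.147762
T(2,2) = -0.147762 + (-0.147762 − (-0.147693))/15 = -0.147767

-0.1478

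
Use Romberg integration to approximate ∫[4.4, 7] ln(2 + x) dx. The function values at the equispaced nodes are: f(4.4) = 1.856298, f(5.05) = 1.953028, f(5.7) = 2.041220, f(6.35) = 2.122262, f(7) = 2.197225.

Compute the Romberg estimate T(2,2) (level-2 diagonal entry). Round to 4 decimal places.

5.2947

T(0,0) (trapezoid, 1 panel, h=2.6000): 5.269580
T(1,0) (trapezoid, 2 panels, h=1.3000): 5.288376
T(2,0) (trapezoid, 4 panels, h=0.6500): 5.293126
T(1,1) = 5.288376 + (5.288376 − 5.269580)/3 = 5.294641
T(2,1) = 5.293126 + (5.293126 − 5.288376)/3 = 5.294709
T(2,2) = 5.294709 + (5.294709 − 5.294641)/15 = 5.294714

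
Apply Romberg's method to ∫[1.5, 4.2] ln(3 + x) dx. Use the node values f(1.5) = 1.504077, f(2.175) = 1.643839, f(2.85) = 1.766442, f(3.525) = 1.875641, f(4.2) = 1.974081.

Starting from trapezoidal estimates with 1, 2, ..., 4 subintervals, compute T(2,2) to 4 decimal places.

T(0,0) (trapezoid, 1 panel, h=2.7000): 4.695513
T(1,0) (trapezoid, 2 panels, h=1.3500): 4.732453
T(2,0) (trapezoid, 4 panels, h=0.6750): 4.741876
T(1,1) = 4.732453 + (4.732453 − 4.695513)/3 = 4.744766
T(2,1) = 4.741876 + (4.741876 − 4.732453)/3 = 4.745017
T(2,2) = 4.745017 + (4.745017 − 4.744766)/15 = 4.745034

4.7450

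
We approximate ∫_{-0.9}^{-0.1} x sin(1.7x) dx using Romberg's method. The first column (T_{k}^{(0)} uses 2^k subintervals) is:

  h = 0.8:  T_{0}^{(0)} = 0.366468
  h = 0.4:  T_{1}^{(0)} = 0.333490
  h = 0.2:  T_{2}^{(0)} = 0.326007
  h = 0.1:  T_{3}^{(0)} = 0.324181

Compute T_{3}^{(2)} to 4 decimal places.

Richardson extrapolation on the trapezoidal column (denominator 4−1=3):
T_{2}^{(1)} = 0.326007 + (0.326007 − 0.333490)/3 = 0.323513
T_{3}^{(1)} = 0.324181 + (0.324181 − 0.326007)/3 = 0.323572
T_{3}^{(2)} = (16·0.323572 − 0.323513) / 15 = 0.323576
(Column j=1 coincides with Simpson's rule on the same nodes.)

0.3236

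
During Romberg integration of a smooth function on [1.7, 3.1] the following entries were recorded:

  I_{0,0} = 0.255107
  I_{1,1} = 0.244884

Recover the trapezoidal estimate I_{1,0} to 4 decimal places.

0.2474

From I_{1,1} = (4·I_{1,0} − I_{0,0})/3, solve for I_{1,0}:
4·I_{1,0} = 3·0.244884 + 0.255107 = 0.989759
I_{1,0} = 0.247440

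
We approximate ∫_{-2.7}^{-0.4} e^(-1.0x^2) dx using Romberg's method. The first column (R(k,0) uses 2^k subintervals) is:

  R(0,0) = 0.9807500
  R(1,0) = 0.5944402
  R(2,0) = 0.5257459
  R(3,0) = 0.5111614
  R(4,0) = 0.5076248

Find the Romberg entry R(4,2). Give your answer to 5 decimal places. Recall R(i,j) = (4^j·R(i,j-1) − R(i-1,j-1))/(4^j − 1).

0.50646

Richardson extrapolation on the trapezoidal column (denominator 4−1=3):
R(3,1) = 0.5111614 + (0.5111614 − 0.5257459)/3 = 0.5062999
R(4,1) = 0.5076248 + (0.5076248 − 0.5111614)/3 = 0.5064459
R(4,2) = (16·0.5064459 − 0.5062999) / 15 = 0.5064556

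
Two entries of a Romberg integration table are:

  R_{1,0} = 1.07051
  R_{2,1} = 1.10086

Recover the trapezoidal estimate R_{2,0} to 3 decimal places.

1.093

From R_{2,1} = (4·R_{2,0} − R_{1,0})/3, solve for R_{2,0}:
4·R_{2,0} = 3·1.10086 + 1.07051 = 4.37309
R_{2,0} = 1.09327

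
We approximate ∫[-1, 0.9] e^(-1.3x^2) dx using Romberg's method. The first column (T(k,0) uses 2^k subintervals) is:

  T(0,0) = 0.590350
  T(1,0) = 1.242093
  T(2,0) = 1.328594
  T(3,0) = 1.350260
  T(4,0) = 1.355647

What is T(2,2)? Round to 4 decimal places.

1.3506

T(1,1) = 1.242093 + (1.242093 − 0.590350)/3 = 1.459341
T(2,1) = 1.328594 + (1.328594 − 1.242093)/3 = 1.357428
T(2,2) = (16·1.357428 − 1.459341) / 15 = 1.350634
(Column j=1 coincides with Simpson's rule on the same nodes.)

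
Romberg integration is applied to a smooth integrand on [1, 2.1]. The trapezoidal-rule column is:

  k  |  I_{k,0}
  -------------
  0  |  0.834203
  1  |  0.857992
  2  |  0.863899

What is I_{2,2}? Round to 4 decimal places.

0.8659

Richardson extrapolation on the trapezoidal column (denominator 4−1=3):
I_{1,1} = 0.857992 + (0.857992 − 0.834203)/3 = 0.865922
I_{2,1} = 0.863899 + (0.863899 − 0.857992)/3 = 0.865868
I_{2,2} = (16·0.865868 − 0.865922) / 15 = 0.865864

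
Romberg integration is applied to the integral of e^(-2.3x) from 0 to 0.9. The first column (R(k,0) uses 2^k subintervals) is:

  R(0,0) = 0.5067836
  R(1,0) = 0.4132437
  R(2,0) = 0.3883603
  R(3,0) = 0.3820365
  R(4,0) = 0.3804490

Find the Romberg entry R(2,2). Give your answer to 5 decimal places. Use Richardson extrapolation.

0.37993

R(1,1) = (4·0.4132437 − 0.5067836) / 3 = 0.3820637
R(2,1) = 0.3883603 + (0.3883603 − 0.4132437)/3 = 0.3800658
R(2,2) = 0.3800658 + (0.3800658 − 0.3820637)/15 = 0.3799326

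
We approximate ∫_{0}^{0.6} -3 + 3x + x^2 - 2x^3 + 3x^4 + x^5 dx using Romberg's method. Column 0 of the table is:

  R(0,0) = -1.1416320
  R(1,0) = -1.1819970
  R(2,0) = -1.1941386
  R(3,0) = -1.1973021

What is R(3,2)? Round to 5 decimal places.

R(2,1) = -1.1941386 + (-1.1941386 − (-1.1819970))/3 = -1.1981858
R(3,1) = (4·(-1.1973021) − (-1.1941386)) / 3 = -1.1983566
R(3,2) = (16·(-1.1983566) − (-1.1981858)) / 15 = -1.1983680

-1.19837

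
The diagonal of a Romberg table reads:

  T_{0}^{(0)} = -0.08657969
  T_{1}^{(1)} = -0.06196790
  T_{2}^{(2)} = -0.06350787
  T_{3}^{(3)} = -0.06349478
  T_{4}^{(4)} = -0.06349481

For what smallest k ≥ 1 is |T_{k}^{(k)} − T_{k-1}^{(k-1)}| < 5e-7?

|T_{1}^{(1)} − T_{0}^{(0)}| = 0.02461179 ≥ 5e-7
|T_{2}^{(2)} − T_{1}^{(1)}| = 0.00153997 ≥ 5e-7
|T_{3}^{(3)} − T_{2}^{(2)}| = 0.00001309 ≥ 5e-7
|T_{4}^{(4)} − T_{3}^{(3)}| = 0.00000003 < 5e-7

k = 4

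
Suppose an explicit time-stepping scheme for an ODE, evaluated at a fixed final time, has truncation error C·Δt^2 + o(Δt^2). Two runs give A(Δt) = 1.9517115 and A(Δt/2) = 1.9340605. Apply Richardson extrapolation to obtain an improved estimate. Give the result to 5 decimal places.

1.92818

Extrapolated value = (4·A(Δt/2) − A(Δt)) / (4 − 1)
= (4·1.9340605 − 1.9517115) / 3
= 5.7845305 / 3 = 1.9281768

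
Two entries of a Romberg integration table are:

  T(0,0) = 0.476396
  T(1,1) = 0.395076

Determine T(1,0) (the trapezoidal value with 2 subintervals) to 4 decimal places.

From T(1,1) = (4·T(1,0) − T(0,0))/3, solve for T(1,0):
4·T(1,0) = 3·0.395076 + 0.476396 = 1.661624
T(1,0) = 0.415406

0.4154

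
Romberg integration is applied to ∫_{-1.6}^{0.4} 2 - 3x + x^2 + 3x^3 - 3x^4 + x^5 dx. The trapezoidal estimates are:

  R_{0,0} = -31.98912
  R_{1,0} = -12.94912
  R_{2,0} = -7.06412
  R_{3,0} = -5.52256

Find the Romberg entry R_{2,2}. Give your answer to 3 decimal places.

-5.002

R_{1,1} = -12.94912 + (-12.94912 − (-31.98912))/3 = -6.60245
R_{2,1} = -7.06412 + (-7.06412 − (-12.94912))/3 = -5.10245
R_{2,2} = (16·(-5.10245) − (-6.60245)) / 15 = -5.00245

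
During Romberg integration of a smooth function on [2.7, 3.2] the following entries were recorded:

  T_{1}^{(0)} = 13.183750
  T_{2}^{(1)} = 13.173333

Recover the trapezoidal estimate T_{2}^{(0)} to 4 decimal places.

13.1759

From T_{2}^{(1)} = (4·T_{2}^{(0)} − T_{1}^{(0)})/3, solve for T_{2}^{(0)}:
4·T_{2}^{(0)} = 3·13.173333 + 13.183750 = 52.703749
T_{2}^{(0)} = 13.175937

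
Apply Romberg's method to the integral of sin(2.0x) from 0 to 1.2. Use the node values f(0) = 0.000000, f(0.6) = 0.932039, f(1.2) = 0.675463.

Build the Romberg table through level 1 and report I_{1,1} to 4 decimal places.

I_{0,0} (trapezoid, 1 panel, h=1.2000): 0.405278
I_{1,0} (trapezoid, 2 panels, h=0.6000): 0.761862
I_{1,1} = 0.761862 + (0.761862 − 0.405278)/3 = 0.880723

0.8807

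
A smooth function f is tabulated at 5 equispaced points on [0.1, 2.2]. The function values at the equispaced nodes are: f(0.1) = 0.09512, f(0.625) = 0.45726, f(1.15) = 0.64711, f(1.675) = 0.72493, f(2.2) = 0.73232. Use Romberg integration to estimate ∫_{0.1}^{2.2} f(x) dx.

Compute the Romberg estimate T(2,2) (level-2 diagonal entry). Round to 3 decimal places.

T(0,0) (trapezoid, 1 panel, h=2.1000): 0.86881
T(1,0) (trapezoid, 2 panels, h=1.0500): 1.11387
T(2,0) (trapezoid, 4 panels, h=0.5250): 1.17759
T(1,1) = 1.11387 + (1.11387 − 0.86881)/3 = 1.19556
T(2,1) = 1.17759 + (1.17759 − 1.11387)/3 = 1.19883
T(2,2) = 1.19883 + (1.19883 − 1.19556)/15 = 1.19905

1.199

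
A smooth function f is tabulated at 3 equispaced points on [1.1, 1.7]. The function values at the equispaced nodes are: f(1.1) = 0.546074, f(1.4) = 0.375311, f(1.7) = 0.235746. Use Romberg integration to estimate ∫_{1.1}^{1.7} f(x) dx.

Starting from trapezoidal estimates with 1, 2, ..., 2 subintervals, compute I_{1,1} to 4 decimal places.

I_{0,0} (trapezoid, 1 panel, h=0.6000): 0.234546
I_{1,0} (trapezoid, 2 panels, h=0.3000): 0.229866
I_{1,1} = 0.229866 + (0.229866 − 0.234546)/3 = 0.228306

0.2283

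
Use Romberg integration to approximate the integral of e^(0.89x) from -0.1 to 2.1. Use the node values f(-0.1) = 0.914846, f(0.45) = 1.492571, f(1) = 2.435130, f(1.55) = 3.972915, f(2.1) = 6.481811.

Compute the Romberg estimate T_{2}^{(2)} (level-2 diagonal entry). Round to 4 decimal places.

6.2552

T_{0}^{(0)} (trapezoid, 1 panel, h=2.2000): 8.136323
T_{1}^{(0)} (trapezoid, 2 panels, h=1.1000): 6.746804
T_{2}^{(0)} (trapezoid, 4 panels, h=0.5500): 6.379419
T_{1}^{(1)} = 6.746804 + (6.746804 − 8.136323)/3 = 6.283631
T_{2}^{(1)} = 6.379419 + (6.379419 − 6.746804)/3 = 6.256957
T_{2}^{(2)} = 6.256957 + (6.256957 − 6.283631)/15 = 6.255179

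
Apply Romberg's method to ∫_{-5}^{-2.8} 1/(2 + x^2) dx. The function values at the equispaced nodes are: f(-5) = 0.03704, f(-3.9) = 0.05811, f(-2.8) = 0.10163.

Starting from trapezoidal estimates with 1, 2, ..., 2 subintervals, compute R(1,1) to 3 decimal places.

R(0,0) (trapezoid, 1 panel, h=2.2000): 0.15254
R(1,0) (trapezoid, 2 panels, h=1.1000): 0.14019
R(1,1) = 0.14019 + (0.14019 − 0.15254)/3 = 0.13607

0.136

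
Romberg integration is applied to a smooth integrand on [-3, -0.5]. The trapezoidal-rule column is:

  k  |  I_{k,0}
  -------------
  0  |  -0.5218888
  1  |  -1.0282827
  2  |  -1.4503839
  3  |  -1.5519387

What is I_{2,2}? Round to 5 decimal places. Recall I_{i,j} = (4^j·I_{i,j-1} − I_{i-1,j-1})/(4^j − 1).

Richardson extrapolation on the trapezoidal column (denominator 4−1=3):
I_{1,1} = -1.0282827 + (-1.0282827 − (-0.5218888))/3 = -1.1970807
I_{2,1} = (4·(-1.4503839) − (-1.0282827)) / 3 = -1.5910843
I_{2,2} = -1.5910843 + (-1.5910843 − (-1.1970807))/15 = -1.6173512
(Column j=1 coincides with Simpson's rule on the same nodes.)

-1.61735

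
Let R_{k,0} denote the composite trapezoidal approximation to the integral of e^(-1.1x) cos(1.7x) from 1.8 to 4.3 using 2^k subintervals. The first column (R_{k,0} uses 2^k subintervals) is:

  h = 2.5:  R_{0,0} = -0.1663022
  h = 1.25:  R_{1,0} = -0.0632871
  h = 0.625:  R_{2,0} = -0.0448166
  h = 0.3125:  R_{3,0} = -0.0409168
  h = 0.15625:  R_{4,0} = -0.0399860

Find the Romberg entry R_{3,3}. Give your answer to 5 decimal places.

Richardson extrapolation on the trapezoidal column (denominator 4−1=3):
R_{1,1} = -0.0632871 + (-0.0632871 − (-0.1663022))/3 = -0.0289487
R_{2,1} = (4·(-0.0448166) − (-0.0632871)) / 3 = -0.0386598
R_{3,1} = -0.0409168 + (-0.0409168 − (-0.0448166))/3 = -0.0396169
R_{2,2} = (16·(-0.0386598) − (-0.0289487)) / 15 = -0.0393072
R_{3,2} = -0.0396169 + (-0.0396169 − (-0.0386598))/15 = -0.0396807
R_{3,3} = -0.0396807 + (-0.0396807 − (-0.0393072))/63 = -0.0396866

-0.03969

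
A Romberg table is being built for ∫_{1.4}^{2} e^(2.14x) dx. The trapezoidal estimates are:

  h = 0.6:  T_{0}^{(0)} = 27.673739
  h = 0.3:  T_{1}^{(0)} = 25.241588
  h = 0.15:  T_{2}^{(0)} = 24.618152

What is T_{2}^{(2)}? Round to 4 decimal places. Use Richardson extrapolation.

T_{1}^{(1)} = (4·25.241588 − 27.673739) / 3 = 24.430871
T_{2}^{(1)} = (4·24.618152 − 25.241588) / 3 = 24.410340
T_{2}^{(2)} = (16·24.410340 − 24.430871) / 15 = 24.408971

24.4090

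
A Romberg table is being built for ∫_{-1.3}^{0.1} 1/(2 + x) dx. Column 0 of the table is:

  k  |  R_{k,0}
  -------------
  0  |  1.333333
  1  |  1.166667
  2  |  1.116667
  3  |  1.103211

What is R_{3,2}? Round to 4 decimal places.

Richardson extrapolation on the trapezoidal column (denominator 4−1=3):
R_{2,1} = 1.116667 + (1.116667 − 1.166667)/3 = 1.100000
R_{3,1} = 1.103211 + (1.103211 − 1.116667)/3 = 1.098726
R_{3,2} = (16·1.098726 − 1.100000) / 15 = 1.098641

1.0986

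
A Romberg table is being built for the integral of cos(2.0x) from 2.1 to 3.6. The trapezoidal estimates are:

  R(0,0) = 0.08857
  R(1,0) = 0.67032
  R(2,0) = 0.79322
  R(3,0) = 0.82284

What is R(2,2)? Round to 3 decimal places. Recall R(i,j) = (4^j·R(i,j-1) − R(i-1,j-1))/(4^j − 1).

0.832

R(1,1) = (4·0.67032 − 0.08857) / 3 = 0.86424
R(2,1) = 0.79322 + (0.79322 − 0.67032)/3 = 0.83419
R(2,2) = (16·0.83419 − 0.86424) / 15 = 0.83219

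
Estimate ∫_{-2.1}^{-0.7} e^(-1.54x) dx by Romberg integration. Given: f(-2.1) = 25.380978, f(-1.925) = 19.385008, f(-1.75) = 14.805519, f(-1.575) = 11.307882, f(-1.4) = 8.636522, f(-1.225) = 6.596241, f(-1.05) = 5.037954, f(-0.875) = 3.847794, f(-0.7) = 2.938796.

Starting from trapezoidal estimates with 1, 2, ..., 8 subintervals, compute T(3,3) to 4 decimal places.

T(0,0) (trapezoid, 1 panel, h=1.4000): 19.823842
T(1,0) (trapezoid, 2 panels, h=0.7000): 15.957486
T(2,0) (trapezoid, 4 panels, h=0.3500): 14.923959
T(3,0) (trapezoid, 8 panels, h=0.1750): 14.660941
T(1,1) = 15.957486 + (15.957486 − 19.823842)/3 = 14.668701
T(2,1) = 14.923959 + (14.923959 − 15.957486)/3 = 14.579450
T(3,1) = 14.660941 + (14.660941 − 14.923959)/3 = 14.573268
T(2,2) = 14.579450 + (14.579450 − 14.668701)/15 = 14.573500
T(3,2) = 14.573268 + (14.573268 − 14.579450)/15 = 14.572856
T(3,3) = 14.572856 + (14.572856 − 14.573500)/63 = 14.572846

14.5728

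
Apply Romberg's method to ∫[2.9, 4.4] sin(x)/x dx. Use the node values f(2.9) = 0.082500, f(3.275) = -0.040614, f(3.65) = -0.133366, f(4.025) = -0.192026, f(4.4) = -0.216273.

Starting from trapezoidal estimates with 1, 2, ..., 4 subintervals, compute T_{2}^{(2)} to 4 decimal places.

-0.1664

T_{0}^{(0)} (trapezoid, 1 panel, h=1.5000): -0.100330
T_{1}^{(0)} (trapezoid, 2 panels, h=0.7500): -0.150189
T_{2}^{(0)} (trapezoid, 4 panels, h=0.3750): -0.162335
T_{1}^{(1)} = -0.150189 + (-0.150189 − (-0.100330))/3 = -0.166809
T_{2}^{(1)} = -0.162335 + (-0.162335 − (-0.150189))/3 = -0.166384
T_{2}^{(2)} = -0.166384 + (-0.166384 − (-0.166809))/15 = -0.166356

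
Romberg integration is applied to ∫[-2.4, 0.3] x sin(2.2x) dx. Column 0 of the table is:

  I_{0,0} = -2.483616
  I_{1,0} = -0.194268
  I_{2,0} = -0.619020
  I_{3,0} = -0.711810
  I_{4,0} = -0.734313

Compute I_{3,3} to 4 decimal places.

I_{1,1} = (4·(-0.194268) − (-2.483616)) / 3 = 0.568848
I_{2,1} = (4·(-0.619020) − (-0.194268)) / 3 = -0.760604
I_{3,1} = (4·(-0.711810) − (-0.619020)) / 3 = -0.742740
I_{2,2} = (16·(-0.760604) − 0.568848) / 15 = -0.849234
I_{3,2} = (16·(-0.742740) − (-0.760604)) / 15 = -0.741549
I_{3,3} = (64·(-0.741549) − (-0.849234)) / 63 = -0.739840
(Column j=1 coincides with Simpson's rule on the same nodes.)

-0.7398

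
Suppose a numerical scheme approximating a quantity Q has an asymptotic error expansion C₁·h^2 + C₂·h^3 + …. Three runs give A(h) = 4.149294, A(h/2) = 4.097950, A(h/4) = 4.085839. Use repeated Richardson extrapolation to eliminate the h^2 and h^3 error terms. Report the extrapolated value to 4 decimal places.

First eliminate the h^2 term (factor 2^2 = 4):
  B₁ = (4·4.097950 − 4.149294)/3 = 4.080835
  B₂ = (4·4.085839 − 4.097950)/3 = 4.081802
Then eliminate the h^3 term (factor 2^3 = 8):
  (8·4.081802 − 4.080835)/7 = 4.081940

4.0819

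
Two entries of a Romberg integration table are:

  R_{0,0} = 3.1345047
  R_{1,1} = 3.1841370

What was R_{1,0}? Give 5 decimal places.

3.17173

From R_{1,1} = (4·R_{1,0} − R_{0,0})/3, solve for R_{1,0}:
4·R_{1,0} = 3·3.1841370 + 3.1345047 = 12.6869157
R_{1,0} = 3.1717289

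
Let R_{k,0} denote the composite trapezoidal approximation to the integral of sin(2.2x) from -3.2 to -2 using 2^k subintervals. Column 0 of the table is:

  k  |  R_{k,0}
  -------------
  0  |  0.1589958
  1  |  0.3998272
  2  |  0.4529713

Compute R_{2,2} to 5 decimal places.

0.47006

Richardson extrapolation on the trapezoidal column (denominator 4−1=3):
R_{1,1} = (4·0.3998272 − 0.1589958) / 3 = 0.4801043
R_{2,1} = (4·0.4529713 − 0.3998272) / 3 = 0.4706860
R_{2,2} = (16·0.4706860 − 0.4801043) / 15 = 0.4700581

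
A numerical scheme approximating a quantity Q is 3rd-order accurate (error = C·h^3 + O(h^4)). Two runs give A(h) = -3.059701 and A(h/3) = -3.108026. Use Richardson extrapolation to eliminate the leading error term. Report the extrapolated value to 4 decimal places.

-3.1099

The leading error scales as h^3; refining by a factor of 3 reduces it by 3^3 = 27.
Extrapolated value = (27·A(h/3) − A(h)) / (27 − 1)
= (27·(-3.108026) − (-3.059701)) / 26
= -80.857001 / 26 = -3.109885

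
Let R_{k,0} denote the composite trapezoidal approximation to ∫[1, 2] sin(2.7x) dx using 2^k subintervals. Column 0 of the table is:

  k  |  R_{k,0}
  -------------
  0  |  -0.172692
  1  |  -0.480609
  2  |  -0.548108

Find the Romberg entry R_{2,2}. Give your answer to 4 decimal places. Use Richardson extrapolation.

R_{1,1} = (4·(-0.480609) − (-0.172692)) / 3 = -0.583248
R_{2,1} = -0.548108 + (-0.548108 − (-0.480609))/3 = -0.570608
R_{2,2} = -0.570608 + (-0.570608 − (-0.583248))/15 = -0.569765
(Column j=1 coincides with Simpson's rule on the same nodes.)

-0.5698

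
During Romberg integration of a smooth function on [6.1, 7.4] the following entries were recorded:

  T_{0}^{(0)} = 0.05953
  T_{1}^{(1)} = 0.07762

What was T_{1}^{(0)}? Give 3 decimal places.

From T_{1}^{(1)} = (4·T_{1}^{(0)} − T_{0}^{(0)})/3, solve for T_{1}^{(0)}:
4·T_{1}^{(0)} = 3·0.07762 + 0.05953 = 0.29239
T_{1}^{(0)} = 0.07310

0.073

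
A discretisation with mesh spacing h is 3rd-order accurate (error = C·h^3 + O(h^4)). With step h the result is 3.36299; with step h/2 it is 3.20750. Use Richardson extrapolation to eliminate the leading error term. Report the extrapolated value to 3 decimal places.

The leading error scales as h^3; refining by a factor of 2 reduces it by 2^3 = 8.
Extrapolated value = (8·A(h/2) − A(h)) / (8 − 1)
= (8·3.20750 − 3.36299) / 7
= 22.29701 / 7 = 3.18529

3.185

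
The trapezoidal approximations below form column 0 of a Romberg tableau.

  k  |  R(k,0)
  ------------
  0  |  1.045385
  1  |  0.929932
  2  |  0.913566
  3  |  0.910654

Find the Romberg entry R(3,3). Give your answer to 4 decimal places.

0.9098

Richardson extrapolation on the trapezoidal column (denominator 4−1=3):
R(1,1) = 0.929932 + (0.929932 − 1.045385)/3 = 0.891448
R(2,1) = 0.913566 + (0.913566 − 0.929932)/3 = 0.908111
R(3,1) = (4·0.910654 − 0.913566) / 3 = 0.909683
R(2,2) = 0.908111 + (0.908111 − 0.891448)/15 = 0.909222
R(3,2) = (16·0.909683 − 0.908111) / 15 = 0.909788
R(3,3) = (64·0.909788 − 0.909222) / 63 = 0.909797
(Column j=1 coincides with Simpson's rule on the same nodes.)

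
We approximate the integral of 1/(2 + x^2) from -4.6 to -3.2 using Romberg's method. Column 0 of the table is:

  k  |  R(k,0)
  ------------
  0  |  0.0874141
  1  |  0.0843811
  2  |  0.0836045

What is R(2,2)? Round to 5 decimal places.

0.08334

R(1,1) = 0.0843811 + (0.0843811 − 0.0874141)/3 = 0.0833701
R(2,1) = (4·0.0836045 − 0.0843811) / 3 = 0.0833456
R(2,2) = (16·0.0833456 − 0.0833701) / 15 = 0.0833440
(Column j=1 coincides with Simpson's rule on the same nodes.)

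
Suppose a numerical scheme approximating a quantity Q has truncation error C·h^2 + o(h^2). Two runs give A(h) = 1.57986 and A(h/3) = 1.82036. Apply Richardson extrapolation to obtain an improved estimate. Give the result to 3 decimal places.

1.850

The leading error scales as h^2; refining by a factor of 3 reduces it by 3^2 = 9.
Extrapolated value = (9·A(h/3) − A(h)) / (9 − 1)
= (9·1.82036 − 1.57986) / 8
= 14.80338 / 8 = 1.85042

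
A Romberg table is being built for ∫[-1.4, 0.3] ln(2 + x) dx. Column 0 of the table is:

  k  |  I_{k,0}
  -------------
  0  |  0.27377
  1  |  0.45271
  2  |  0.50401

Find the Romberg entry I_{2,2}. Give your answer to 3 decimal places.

0.522

Richardson extrapolation on the trapezoidal column (denominator 4−1=3):
I_{1,1} = 0.45271 + (0.45271 − 0.27377)/3 = 0.51236
I_{2,1} = (4·0.50401 − 0.45271) / 3 = 0.52111
I_{2,2} = 0.52111 + (0.52111 − 0.51236)/15 = 0.52169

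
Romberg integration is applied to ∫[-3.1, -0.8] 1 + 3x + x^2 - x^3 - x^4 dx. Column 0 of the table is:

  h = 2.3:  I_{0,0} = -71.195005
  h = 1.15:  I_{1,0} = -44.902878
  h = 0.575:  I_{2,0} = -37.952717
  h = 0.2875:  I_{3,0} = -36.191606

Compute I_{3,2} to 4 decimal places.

-35.6025

Richardson extrapolation on the trapezoidal column (denominator 4−1=3):
I_{2,1} = -37.952717 + (-37.952717 − (-44.902878))/3 = -35.635997
I_{3,1} = (4·(-36.191606) − (-37.952717)) / 3 = -35.604569
I_{3,2} = (16·(-35.604569) − (-35.635997)) / 15 = -35.602474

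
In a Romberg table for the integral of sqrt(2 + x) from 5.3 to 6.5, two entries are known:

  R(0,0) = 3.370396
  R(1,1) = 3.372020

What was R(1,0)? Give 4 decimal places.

From R(1,1) = (4·R(1,0) − R(0,0))/3, solve for R(1,0):
4·R(1,0) = 3·3.372020 + 3.370396 = 13.486456
R(1,0) = 3.371614

3.3716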